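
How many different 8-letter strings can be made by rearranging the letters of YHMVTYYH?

3360

YHMVTYYH has 8 letters with H appearing twice and Y appearing 3 times.
The number of distinct arrangements is 8!/(3!·2!) = 40320/12 = 3360.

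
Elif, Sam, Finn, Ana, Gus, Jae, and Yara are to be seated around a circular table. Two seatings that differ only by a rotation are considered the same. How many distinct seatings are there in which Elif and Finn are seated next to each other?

Treat {Elif, Finn} as one unit (2 internal orders) and seat the resulting 6 units around the table: (5)! circular arrangements.
So 2 × (5)! = 2 × 120 = 240.

240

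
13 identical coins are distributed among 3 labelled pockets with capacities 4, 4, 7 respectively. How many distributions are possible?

6

By stars and bars, unrestricted non-negative solutions to x_1+…+x_3 = 13 number C(13+2,2) = 105.
Subtract solutions that violate a single cap (substitute x_i' = x_i − (cap_i+1)): x_1 ≥ 5 gives C(10,2) = 45; x_2 ≥ 5 gives C(10,2) = 45; x_3 ≥ 8 gives C(7,2) = 21. Together 111.
Add back pairs where two caps are both exceeded: 10 + 1 + 1 = 12.
By inclusion–exclusion the count is 105 − 111 + 12 = 6.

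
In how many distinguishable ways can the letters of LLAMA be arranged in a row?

30

Letter multiplicities in LLAMA: A×2, L×2, M×1.
Dividing 5! = 120 by 2!·2! = 4 for the repeated letters gives 30.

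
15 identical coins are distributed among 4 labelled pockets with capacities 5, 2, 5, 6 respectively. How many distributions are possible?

By stars and bars, unrestricted non-negative solutions to x_1+…+x_4 = 15 number C(15+3,3) = 816.
Subtract solutions that violate a single cap (substitute x_i' = x_i − (cap_i+1)): x_1 ≥ 6 gives C(12,3) = 220; x_2 ≥ 3 gives C(15,3) = 455; x_3 ≥ 6 gives C(12,3) = 220; x_4 ≥ 7 gives C(11,3) = 165. Together 1060.
Add back pairs where two caps are both exceeded: 84 + 20 + 10 + 84 + 56 + 10 = 264.
Subtract triples: 1 + 0 + 0 + 0 = 1.
By inclusion–exclusion the count is 816 − 1060 + 264 − 1 = 19.

19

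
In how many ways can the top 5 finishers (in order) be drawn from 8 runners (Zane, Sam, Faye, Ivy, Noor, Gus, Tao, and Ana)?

6720

There are 8 choices for 1st place, 7 for 2nd, and so on down to 4 for position 5.
That gives 8 × 7 × 6 × 5 × 4 = 6720.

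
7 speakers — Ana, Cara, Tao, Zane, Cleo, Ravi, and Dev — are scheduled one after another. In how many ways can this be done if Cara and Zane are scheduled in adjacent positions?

1440

Place the 5 others and the Cara-Zane pair as 6 objects in a line; the pair has 2 internal arrangements.
That gives 2 × 6! = 2 × 720 = 1440.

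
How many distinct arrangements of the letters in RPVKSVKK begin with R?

Fix R in the first position and arrange the remaining 7 letters.
Those 7 letters have K appearing 3 times and V appearing twice, giving (7)!/(3!·2!) = 420.

420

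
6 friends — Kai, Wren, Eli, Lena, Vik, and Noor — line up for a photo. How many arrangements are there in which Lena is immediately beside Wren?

240

Treat {Lena, Wren} as a single unit. There are 5 units to order, and the pair itself can be ordered 2 ways.
So the count is 2·(5)! = 240.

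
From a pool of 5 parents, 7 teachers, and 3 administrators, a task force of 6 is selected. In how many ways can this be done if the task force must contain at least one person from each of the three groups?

3850

With no constraint there are C(15,6) = 5005 possible selections.
Selections missing a whole group: no parents → C(10,6) = 210; no teachers → C(8,6) = 28; no administrators → C(12,6) = 924.
Add back selections omitting two groups (i.e. drawn from a single group): C(5,6) + C(7,6) + C(3,6) = 7.
By inclusion–exclusion: 5005 − 1162 + 7 = 3850.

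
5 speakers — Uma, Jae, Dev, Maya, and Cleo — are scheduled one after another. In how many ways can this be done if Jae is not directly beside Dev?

Of the 5! = 120 arrangements, those with Jae and Dev adjacent number 2 × 4! = 48 (treat the pair as a block with 2 internal orders).
Complementary counting: 120 − 48 = 72.

72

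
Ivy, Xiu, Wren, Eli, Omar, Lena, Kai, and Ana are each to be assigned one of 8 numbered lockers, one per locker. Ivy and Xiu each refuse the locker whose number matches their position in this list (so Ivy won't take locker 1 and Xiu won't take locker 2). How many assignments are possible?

Let Aᵢ (for i ∈ {1, 2}) be the placements that put person i in their forbidden locker. Any j of these fix j positions, leaving (8−j)! ways to fill the rest, and there are C(2,j) ways to pick which j.
By inclusion–exclusion, the number of valid placements is Σ_{j=0}^{2} (−1)^j C(2,j)·(8−j)!.
Computing: 40320 − 10080 + 720 = 30960.

30960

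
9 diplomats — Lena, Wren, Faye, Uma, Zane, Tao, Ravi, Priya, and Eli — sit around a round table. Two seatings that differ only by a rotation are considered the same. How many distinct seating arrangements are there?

Fix one person's seat to break rotational symmetry; the remaining 8 people can be arranged in (8)! = 40320 ways.

40320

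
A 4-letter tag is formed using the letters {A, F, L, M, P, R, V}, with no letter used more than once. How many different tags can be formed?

840

With no repetition, fill the 4 letters in order: 7 choices, then 6, down to 4.
That product is 7 × 6 × 5 × 4 = 840.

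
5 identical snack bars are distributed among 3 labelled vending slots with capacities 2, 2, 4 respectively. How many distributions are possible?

By stars and bars, unrestricted non-negative solutions to x_1+…+x_3 = 5 number C(5+2,2) = 21.
Subtract solutions that violate a single cap (substitute x_i' = x_i − (cap_i+1)): x_1 ≥ 3 gives C(4,2) = 6; x_2 ≥ 3 gives C(4,2) = 6; x_3 ≥ 5 gives C(2,2) = 1. Together 13.
No two caps can be exceeded simultaneously, so the pair terms are all 0.
By inclusion–exclusion the count is 21 − 13 + 0 = 8.

8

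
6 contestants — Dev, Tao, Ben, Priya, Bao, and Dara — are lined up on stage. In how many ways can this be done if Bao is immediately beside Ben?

Glue Bao and Ben into one block (2 internal orders), leaving 5 units to arrange in a row.
That gives 2 × 5! = 2 × 120 = 240.

240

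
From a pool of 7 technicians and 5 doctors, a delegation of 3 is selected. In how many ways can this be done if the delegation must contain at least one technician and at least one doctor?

175

Total 3-person selections from all 12: C(12,3) = 220.
Selections missing a whole group: no technicians → C(5,3) = 10; no doctors → C(7,3) = 35.
Both groups omitted at once is impossible, so 220 − 45 = 175.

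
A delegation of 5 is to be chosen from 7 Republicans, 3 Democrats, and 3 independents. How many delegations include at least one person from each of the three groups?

Unrestricted: C(13,5) = 1287 ways to pick any 5 of the 13.
Subtract selections that omit an entire group: no Republicans → C(6,5) = 6; no Democrats → C(10,5) = 252; no independents → C(10,5) = 252.
Add back selections omitting two groups (i.e. drawn from a single group): C(7,5) + C(3,5) + C(3,5) = 21.
By inclusion–exclusion: 1287 − 510 + 21 = 798.

798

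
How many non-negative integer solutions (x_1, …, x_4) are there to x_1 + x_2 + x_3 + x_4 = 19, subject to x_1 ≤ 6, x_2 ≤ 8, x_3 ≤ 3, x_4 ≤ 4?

Without the upper bounds there are C(22,3) = 1540 ways to split 19 among 4 variables.
Subtract solutions that violate a single cap (substitute x_i' = x_i − (cap_i+1)): x_1 ≥ 7 gives C(15,3) = 455; x_2 ≥ 9 gives C(13,3) = 286; x_3 ≥ 4 gives C(18,3) = 816; x_4 ≥ 5 gives C(17,3) = 680. Together 2237.
Add back pairs where two caps are both exceeded: 20 + 165 + 120 + 84 + 56 + 286 = 731.
Subtract triples: 0 + 0 + 20 + 4 = 24.
By inclusion–exclusion the count is 1540 − 2237 + 731 − 24 = 10.

10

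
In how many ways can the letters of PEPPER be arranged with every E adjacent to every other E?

20

Treat the 2 copies of E as a single block. The multiset to arrange is then {EE, P, P, P, R}, 5 items in all.
That gives (5)!/(3!) = 20 arrangements.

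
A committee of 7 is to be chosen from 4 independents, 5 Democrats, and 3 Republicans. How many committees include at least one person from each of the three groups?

Total 7-person selections from all 12: C(12,7) = 792.
Selections missing a whole group: no independents → C(8,7) = 8; no Democrats → C(7,7) = 1; no Republicans → C(9,7) = 36.
Add back selections omitting two groups (i.e. drawn from a single group): C(4,7) + C(5,7) + C(3,7) = 0.
By inclusion–exclusion: 792 − 45 + 0 = 747.

747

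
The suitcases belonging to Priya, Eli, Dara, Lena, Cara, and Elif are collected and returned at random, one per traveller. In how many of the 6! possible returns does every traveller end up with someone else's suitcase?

Count assignments avoiding every fixed point. For any j of the 6 travellers fixed to their own suitcase, the other 6−j can be arranged in (6−j)! ways.
By inclusion–exclusion this is Σ_{j=0}^{6} (−1)^j C(6,j)·(6−j)!.
Computing: 720 − 720 + 360 − 120 + 30 − 6 + 1 = 265.

265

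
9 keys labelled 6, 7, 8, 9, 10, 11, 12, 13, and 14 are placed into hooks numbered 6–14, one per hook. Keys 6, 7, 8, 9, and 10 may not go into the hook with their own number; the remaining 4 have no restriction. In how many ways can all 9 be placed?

205056

Let Aᵢ (for 6 ≤ i ≤ 10) be the placements that put key i in its forbidden hook. Any j of these fix j positions, leaving (9−j)! ways to fill the rest, and there are C(5,j) ways to pick which j.
By inclusion–exclusion, the number of valid placements is Σ_{j=0}^{5} (−1)^j C(5,j)·(9−j)!.
Computing: 362880 − 201600 + 50400 − 7200 + 600 − 24 = 205056.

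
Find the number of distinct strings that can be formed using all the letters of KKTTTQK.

140

The 7 letters of KKTTTQK have repeats: K appearing 3 times and T appearing 3 times.
So there are 7! / (3!·3!) = 140 distinguishable arrangements.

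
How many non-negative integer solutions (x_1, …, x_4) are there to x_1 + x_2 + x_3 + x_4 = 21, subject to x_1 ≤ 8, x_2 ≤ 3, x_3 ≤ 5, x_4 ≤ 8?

20

By stars and bars, unrestricted non-negative solutions to x_1+…+x_4 = 21 number C(21+3,3) = 2024.
Subtract solutions that violate a single cap (substitute x_i' = x_i − (cap_i+1)): x_1 ≥ 9 gives C(15,3) = 455; x_2 ≥ 4 gives C(20,3) = 1140; x_3 ≥ 6 gives C(18,3) = 816; x_4 ≥ 9 gives C(15,3) = 455. Together 2866.
Add back pairs where two caps are both exceeded: 165 + 84 + 20 + 364 + 165 + 84 = 882.
Subtract triples: 10 + 0 + 0 + 10 = 20.
By inclusion–exclusion the count is 2024 − 2866 + 882 − 20 = 20.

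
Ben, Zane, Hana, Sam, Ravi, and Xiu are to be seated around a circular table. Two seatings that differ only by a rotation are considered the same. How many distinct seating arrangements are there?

Around a circle, 6 distinct people have 6!/6 = (5)! = 120 rotationally distinct seatings.

120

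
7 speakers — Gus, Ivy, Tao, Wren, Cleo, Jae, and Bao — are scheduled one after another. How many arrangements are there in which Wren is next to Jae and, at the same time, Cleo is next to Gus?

480

Treat {Wren,Jae} as one block (2 orders) and {Cleo,Gus} as another (2 orders).
That leaves 5 units to arrange: 2 × 2 × 5! = 4 × 120 = 480.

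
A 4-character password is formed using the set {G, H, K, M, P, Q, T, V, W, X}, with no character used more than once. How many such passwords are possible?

5040

This is a permutation of 4 out of 10: P(10,4) = 10!/6!.
10 × 9 × 8 × 7 = 5040.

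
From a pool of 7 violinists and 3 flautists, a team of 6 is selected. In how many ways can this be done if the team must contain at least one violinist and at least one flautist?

Total 6-person selections from all 10: C(10,6) = 210.
Subtract selections that omit an entire group: no violinists → C(3,6) = 0; no flautists → C(7,6) = 7.
Both groups omitted at once is impossible, so 210 − 7 = 203.

203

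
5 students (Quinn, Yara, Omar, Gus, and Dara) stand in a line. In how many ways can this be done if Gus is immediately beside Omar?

Glue Gus and Omar into one block (2 internal orders), leaving 4 units to arrange in a row.
That gives 2 × 4! = 2 × 24 = 48.

48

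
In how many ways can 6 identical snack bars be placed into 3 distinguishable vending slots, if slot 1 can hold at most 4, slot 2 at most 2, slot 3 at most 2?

By stars and bars, unrestricted non-negative solutions to x_1+…+x_3 = 6 number C(6+2,2) = 28.
Subtract solutions that violate a single cap (substitute x_i' = x_i − (cap_i+1)): x_1 ≥ 5 gives C(3,2) = 3; x_2 ≥ 3 gives C(5,2) = 10; x_3 ≥ 3 gives C(5,2) = 10. Together 23.
Add back pairs where two caps are both exceeded: 0 + 0 + 1 = 1.
By inclusion–exclusion the count is 28 − 23 + 1 = 6.

6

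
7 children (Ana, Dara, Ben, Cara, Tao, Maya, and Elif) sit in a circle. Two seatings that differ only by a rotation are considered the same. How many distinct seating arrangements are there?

Fix one person's seat to break rotational symmetry; the remaining 6 people can be arranged in (6)! = 720 ways.

720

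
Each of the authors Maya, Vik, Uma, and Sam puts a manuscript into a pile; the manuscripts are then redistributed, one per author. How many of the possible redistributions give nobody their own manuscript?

9

Count assignments avoiding every fixed point. For any j of the 4 authors fixed to their own manuscript, the other 4−j can be arranged in (4−j)! ways.
By inclusion–exclusion this is Σ_{j=0}^{4} (−1)^j C(4,j)·(4−j)!.
Computing: 24 − 24 + 12 − 4 + 1 = 9.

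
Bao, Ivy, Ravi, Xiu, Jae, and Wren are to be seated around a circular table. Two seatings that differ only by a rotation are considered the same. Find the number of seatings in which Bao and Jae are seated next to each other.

48

Treat {Bao, Jae} as one unit (2 internal orders) and seat the resulting 5 units around the table: (4)! circular arrangements.
So 2 × (4)! = 2 × 24 = 48.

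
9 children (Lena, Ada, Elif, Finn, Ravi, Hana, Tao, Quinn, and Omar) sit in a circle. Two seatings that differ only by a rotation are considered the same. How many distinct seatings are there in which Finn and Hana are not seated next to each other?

All circular seatings of 9 people number (8)! = 40320.
Those with Finn next to Hana: fuse the pair into one unit and seat 8 units around a circle — 2·(7)! = 10080.
Subtracting, 40320 − 10080 = 30240.

30240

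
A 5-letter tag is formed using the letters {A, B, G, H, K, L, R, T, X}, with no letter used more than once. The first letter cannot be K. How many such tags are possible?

The first letter has 9−1 = 8 choices (anything except K).
The remaining 4 letters are filled from the other 8 symbols without repetition: 8 × 7 × 6 × 5 = 1680.
Total: 8 × 1680 = 13440.

13440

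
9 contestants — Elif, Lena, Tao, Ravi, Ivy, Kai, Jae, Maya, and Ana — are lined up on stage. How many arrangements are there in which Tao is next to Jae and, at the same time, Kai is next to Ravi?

20160

Treat {Tao,Jae} as one block (2 orders) and {Kai,Ravi} as another (2 orders).
That leaves 7 units to arrange: 2 × 2 × 7! = 4 × 5040 = 20160.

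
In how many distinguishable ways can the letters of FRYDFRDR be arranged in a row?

FRYDFRDR has 8 letters with D appearing twice, F appearing twice, and R appearing 3 times.
So there are 8! / (3!·2!·2!) = 1680 distinguishable arrangements.

1680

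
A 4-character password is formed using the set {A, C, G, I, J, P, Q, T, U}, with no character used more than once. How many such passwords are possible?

3024

Choose and order 4 of the 9 symbols: the first character has 9 options, the next 8, then 7, 6.
9 × 8 × 7 × 6 = 3024.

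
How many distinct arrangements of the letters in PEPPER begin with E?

With the first slot taken by E, it remains to arrange the other 5 letters (PPPER).
Those 5 letters have P appearing 3 times, giving (5)!/(3!) = 20.

20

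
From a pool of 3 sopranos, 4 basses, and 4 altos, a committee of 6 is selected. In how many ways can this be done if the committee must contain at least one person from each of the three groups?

420

With no constraint there are C(11,6) = 462 possible selections.
Selections missing a whole group: no sopranos → C(8,6) = 28; no basses → C(7,6) = 7; no altos → C(7,6) = 7.
Add back selections omitting two groups (i.e. drawn from a single group): C(3,6) + C(4,6) + C(4,6) = 0.
By inclusion–exclusion: 462 − 42 + 0 = 420.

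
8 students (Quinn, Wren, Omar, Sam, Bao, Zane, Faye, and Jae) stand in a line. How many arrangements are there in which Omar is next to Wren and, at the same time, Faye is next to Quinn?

2880

Treat {Omar,Wren} as one block (2 orders) and {Faye,Quinn} as another (2 orders).
That leaves 6 units to arrange: 2 × 2 × 6! = 4 × 720 = 2880.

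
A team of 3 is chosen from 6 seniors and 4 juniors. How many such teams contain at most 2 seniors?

Split by how many seniors are chosen (0 through 2).
Sum: C(6,0)·C(4,3) + C(6,1)·C(4,2) + C(6,2)·C(4,1) = 4 + 36 + 60 = 100.

100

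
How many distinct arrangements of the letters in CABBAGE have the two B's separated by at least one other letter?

Total arrangements of CABBAGE: 7!/(2!·2!) = 1260.
Arrangements with the B's together: treat BB as one letter, giving (6)!/(2!) = 360.
Subtracting, 1260 − 360 = 900 arrangements keep the B's apart.

900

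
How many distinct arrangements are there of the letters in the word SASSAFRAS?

2520

SASSAFRAS has 9 letters with A appearing 3 times and S appearing 4 times.
The number of distinct arrangements is 9!/(4!·3!) = 362880/144 = 2520.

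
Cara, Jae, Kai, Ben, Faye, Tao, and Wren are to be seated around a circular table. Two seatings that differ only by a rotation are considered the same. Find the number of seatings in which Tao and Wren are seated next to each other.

240

Treat {Tao, Wren} as one unit (2 internal orders) and seat the resulting 6 units around the table: (5)! circular arrangements.
So 2 × (5)! = 2 × 120 = 240.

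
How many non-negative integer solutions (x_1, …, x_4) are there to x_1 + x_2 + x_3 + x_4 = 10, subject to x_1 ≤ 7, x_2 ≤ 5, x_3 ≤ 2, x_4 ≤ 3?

62

By stars and bars, unrestricted non-negative solutions to x_1+…+x_4 = 10 number C(10+3,3) = 286.
Subtract solutions that violate a single cap (substitute x_i' = x_i − (cap_i+1)): x_1 ≥ 8 gives C(5,3) = 10; x_2 ≥ 6 gives C(7,3) = 35; x_3 ≥ 3 gives C(10,3) = 120; x_4 ≥ 4 gives C(9,3) = 84. Together 249.
Add back pairs where two caps are both exceeded: 0 + 0 + 0 + 4 + 1 + 20 = 25.
By inclusion–exclusion the count is 286 − 249 + 25 = 62.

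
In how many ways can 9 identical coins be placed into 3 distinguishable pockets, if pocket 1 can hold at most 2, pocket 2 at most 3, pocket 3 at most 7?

Ignoring the caps, the number of non-negative solutions to x_1+…+x_3 = 9 is C(11,2) = 55.
Subtract solutions that violate a single cap (substitute x_i' = x_i − (cap_i+1)): x_1 ≥ 3 gives C(8,2) = 28; x_2 ≥ 4 gives C(7,2) = 21; x_3 ≥ 8 gives C(3,2) = 3. Together 52.
Add back pairs where two caps are both exceeded: 6 + 0 + 0 = 6.
By inclusion–exclusion the count is 55 − 52 + 6 = 9.

9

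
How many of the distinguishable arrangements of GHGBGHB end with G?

With the last slot taken by G, it remains to arrange the other 6 letters (HGBGHB).
Those 6 letters have B appearing twice, G appearing twice, and H appearing twice, giving (6)!/(2!·2!·2!) = 90.

90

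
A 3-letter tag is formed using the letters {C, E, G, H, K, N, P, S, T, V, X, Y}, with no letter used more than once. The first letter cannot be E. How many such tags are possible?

1210

The first letter has 12−1 = 11 choices (anything except E).
The remaining 2 letters are filled from the other 11 symbols without repetition: 11 × 10 = 110.
Total: 11 × 110 = 1210.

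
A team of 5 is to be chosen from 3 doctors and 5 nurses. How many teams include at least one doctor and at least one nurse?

With no constraint there are C(8,5) = 56 possible selections.
Selections missing a whole group: no doctors → C(5,5) = 1; no nurses → C(3,5) = 0.
Both groups omitted at once is impossible, so 56 − 1 = 55.

55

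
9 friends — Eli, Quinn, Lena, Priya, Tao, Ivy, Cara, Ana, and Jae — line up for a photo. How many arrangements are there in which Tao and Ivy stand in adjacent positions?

80640

Glue Tao and Ivy into one block (2 internal orders), leaving 8 units to arrange in a row.
So the count is 2·(8)! = 80640.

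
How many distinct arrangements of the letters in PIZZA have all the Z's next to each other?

24

Treat the 2 copies of Z as a single block. The multiset to arrange is then {ZZ, A, I, P}, 4 items in all.
All 4 items are distinct, so there are (4)! = 24 arrangements.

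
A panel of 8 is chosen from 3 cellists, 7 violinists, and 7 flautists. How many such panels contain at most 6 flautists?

Split by how many flautists are chosen (0 through 6).
Sum: C(7,0)·C(10,8) + C(7,1)·C(10,7) + C(7,2)·C(10,6) + C(7,3)·C(10,5) + C(7,4)·C(10,4) + C(7,5)·C(10,3) + C(7,6)·C(10,2) = 45 + 840 + 4410 + 8820 + 7350 + 2520 + 315 = 24300.

24300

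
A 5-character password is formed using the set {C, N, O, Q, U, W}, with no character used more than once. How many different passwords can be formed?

720

Choose and order 5 of the 6 symbols: the first character has 6 options, the next 5, and so on down to 2.
6 × 5 × 4 × 3 × 2 = 720.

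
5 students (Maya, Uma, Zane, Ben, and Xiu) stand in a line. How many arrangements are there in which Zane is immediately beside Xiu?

48

Treat {Zane, Xiu} as a single unit. There are 4 units to order, and the pair itself can be ordered 2 ways.
That gives 2 × 4! = 2 × 24 = 48.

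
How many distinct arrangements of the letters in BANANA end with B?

Fix B in the last position and arrange the remaining 5 letters.
Those 5 letters have A appearing 3 times and N appearing twice, giving (5)!/(3!·2!) = 10.

10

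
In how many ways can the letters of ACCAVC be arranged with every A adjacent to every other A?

Treat the 2 copies of A as a single block. The multiset to arrange is then {AA, C, C, C, V}, 5 items in all.
That gives (5)!/(3!) = 20 arrangements.

20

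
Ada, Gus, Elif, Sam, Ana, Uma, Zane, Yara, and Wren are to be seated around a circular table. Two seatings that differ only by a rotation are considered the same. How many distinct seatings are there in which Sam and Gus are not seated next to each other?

All circular seatings of 9 people number (8)! = 40320.
Seatings with Sam beside Gus: treat them as a block with 2 internal orders, giving 2 × (7)! = 10080.
Subtracting, 40320 − 10080 = 30240.

30240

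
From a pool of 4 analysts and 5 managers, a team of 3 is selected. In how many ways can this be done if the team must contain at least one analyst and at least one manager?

Unrestricted: C(9,3) = 84 ways to pick any 3 of the 9.
Subtract selections that omit an entire group: no analysts → C(5,3) = 10; no managers → C(4,3) = 4.
Both groups omitted at once is impossible, so 84 − 14 = 70.

70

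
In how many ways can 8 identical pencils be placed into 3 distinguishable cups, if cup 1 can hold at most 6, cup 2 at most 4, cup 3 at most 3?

17

Ignoring the caps, the number of non-negative solutions to x_1+…+x_3 = 8 is C(10,2) = 45.
Subtract solutions that violate a single cap (substitute x_i' = x_i − (cap_i+1)): x_1 ≥ 7 gives C(3,2) = 3; x_2 ≥ 5 gives C(5,2) = 10; x_3 ≥ 4 gives C(6,2) = 15. Together 28.
No two caps can be exceeded simultaneously, so the pair terms are all 0.
By inclusion–exclusion the count is 45 − 28 + 0 = 17.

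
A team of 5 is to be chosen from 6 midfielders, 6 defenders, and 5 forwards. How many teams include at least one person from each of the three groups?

4485

Unrestricted: C(17,5) = 6188 ways to pick any 5 of the 17.
Selections missing a whole group: no midfielders → C(11,5) = 462; no defenders → C(11,5) = 462; no forwards → C(12,5) = 792.
Add back selections omitting two groups (i.e. drawn from a single group): C(6,5) + C(6,5) + C(5,5) = 13.
By inclusion–exclusion: 6188 − 1716 + 13 = 4485.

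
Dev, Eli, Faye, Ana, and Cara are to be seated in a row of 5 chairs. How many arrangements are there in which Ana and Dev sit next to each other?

Treat {Ana, Dev} as a single unit. There are 4 units to order, and the pair itself can be ordered 2 ways.
So the count is 2·(4)! = 48.

48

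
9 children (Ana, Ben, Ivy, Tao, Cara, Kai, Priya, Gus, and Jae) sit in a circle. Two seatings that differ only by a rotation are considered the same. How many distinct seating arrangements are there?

Around a circle, 9 distinct people have 9!/9 = (8)! = 40320 rotationally distinct seatings.

40320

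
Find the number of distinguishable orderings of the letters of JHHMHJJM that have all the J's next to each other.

Treat the 3 copies of J as a single block. The multiset to arrange is then {JJJ, H, H, H, M, M}, 6 items in all.
That gives (6)!/(3!·2!) = 60 arrangements.

60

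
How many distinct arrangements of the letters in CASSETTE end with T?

1260

With the last slot taken by T, it remains to arrange the other 7 letters (CASSETE).
Those 7 letters have E appearing twice and S appearing twice, giving (7)!/(2!·2!) = 1260.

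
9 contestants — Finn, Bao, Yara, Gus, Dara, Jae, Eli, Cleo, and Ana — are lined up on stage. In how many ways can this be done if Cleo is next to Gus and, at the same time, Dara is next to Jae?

Treat {Cleo,Gus} as one block (2 orders) and {Dara,Jae} as another (2 orders).
That leaves 7 units to arrange: 2 × 2 × 7! = 4 × 5040 = 20160.

20160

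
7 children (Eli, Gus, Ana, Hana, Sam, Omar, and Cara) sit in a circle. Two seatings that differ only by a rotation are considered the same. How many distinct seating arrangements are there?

720

Seat Eli anywhere (absorbing the rotational symmetry), then permute the other 6: (6)! = 720.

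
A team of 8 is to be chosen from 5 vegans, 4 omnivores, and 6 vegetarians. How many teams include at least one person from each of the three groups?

6216

Total 8-person selections from all 15: C(15,8) = 6435.
Subtract selections that omit an entire group: no vegans → C(10,8) = 45; no omnivores → C(11,8) = 165; no vegetarians → C(9,8) = 9.
Add back selections omitting two groups (i.e. drawn from a single group): C(5,8) + C(4,8) + C(6,8) = 0.
By inclusion–exclusion: 6435 − 219 + 0 = 6216.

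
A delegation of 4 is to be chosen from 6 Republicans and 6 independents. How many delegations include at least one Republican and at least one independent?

Total 4-person selections from all 12: C(12,4) = 495.
Selections missing a whole group: no Republicans → C(6,4) = 15; no independents → C(6,4) = 15.
Both groups omitted at once is impossible, so 495 − 30 = 465.

465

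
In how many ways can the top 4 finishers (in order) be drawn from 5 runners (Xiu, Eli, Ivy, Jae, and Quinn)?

This is an ordered selection of 4 from 5: P(5,4).
That gives 5 × 4 × 3 × 2 = 120.

120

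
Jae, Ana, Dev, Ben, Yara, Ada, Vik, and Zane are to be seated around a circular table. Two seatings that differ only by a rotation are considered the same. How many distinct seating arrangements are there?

Seat Jae anywhere (absorbing the rotational symmetry), then permute the other 7: (7)! = 5040.

5040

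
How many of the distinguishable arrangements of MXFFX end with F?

Fix F in the last position and arrange the remaining 4 letters.
Those 4 letters have X appearing twice, giving (4)!/(2!) = 12.

12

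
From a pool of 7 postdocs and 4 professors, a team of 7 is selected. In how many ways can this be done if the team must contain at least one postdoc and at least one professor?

329

Unrestricted: C(11,7) = 330 ways to pick any 7 of the 11.
Selections missing a whole group: no postdocs → C(4,7) = 0; no professors → C(7,7) = 1.
Both groups omitted at once is impossible, so 330 − 1 = 329.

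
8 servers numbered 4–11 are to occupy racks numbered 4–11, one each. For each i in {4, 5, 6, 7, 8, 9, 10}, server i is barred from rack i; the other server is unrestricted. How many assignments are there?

Let Aᵢ (for 4 ≤ i ≤ 10) be the placements that put server i in its forbidden rack. Any j of these fix j positions, leaving (8−j)! ways to fill the rest, and there are C(7,j) ways to pick which j.
By inclusion–exclusion, the number of valid placements is Σ_{j=0}^{7} (−1)^j C(7,j)·(8−j)!.
Computing: 40320 − 35280 + 15120 − 4200 + 840 − 126 + 14 − 1 = 16687.

16687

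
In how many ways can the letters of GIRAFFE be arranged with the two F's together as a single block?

720

Treat the 2 copies of F as a single block. The multiset to arrange is then {FF, A, E, G, I, R}, 6 items in all.
All 6 items are distinct, so there are (6)! = 720 arrangements.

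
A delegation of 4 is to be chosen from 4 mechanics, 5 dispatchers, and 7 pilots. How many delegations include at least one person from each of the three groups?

With no constraint there are C(16,4) = 1820 possible selections.
Subtract selections that omit an entire group: no mechanics → C(12,4) = 495; no dispatchers → C(11,4) = 330; no pilots → C(9,4) = 126.
Add back selections omitting two groups (i.e. drawn from a single group): C(4,4) + C(5,4) + C(7,4) = 41.
By inclusion–exclusion: 1820 − 951 + 41 = 910.

910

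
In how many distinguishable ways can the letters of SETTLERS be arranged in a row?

5040

Letter multiplicities in SETTLERS: E×2, L×1, R×1, S×2, T×2.
So there are 8! / (2!·2!·2!) = 5040 distinguishable arrangements.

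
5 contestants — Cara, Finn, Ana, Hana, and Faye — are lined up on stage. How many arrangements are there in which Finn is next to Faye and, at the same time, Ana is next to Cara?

Treat {Finn,Faye} as one block (2 orders) and {Ana,Cara} as another (2 orders).
That leaves 3 units to arrange: 2 × 2 × 3! = 4 × 6 = 24.

24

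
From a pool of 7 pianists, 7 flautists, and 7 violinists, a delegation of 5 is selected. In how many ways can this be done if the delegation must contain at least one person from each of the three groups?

With no constraint there are C(21,5) = 20349 possible selections.
Subtract selections that omit an entire group: no pianists → C(14,5) = 2002; no flautists → C(14,5) = 2002; no violinists → C(14,5) = 2002.
Add back selections omitting two groups (i.e. drawn from a single group): C(7,5) + C(7,5) + C(7,5) = 63.
By inclusion–exclusion: 20349 − 6006 + 63 = 14406.

14406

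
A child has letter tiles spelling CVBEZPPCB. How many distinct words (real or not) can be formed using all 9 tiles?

CVBEZPPCB has 9 letters with B appearing twice, C appearing twice, and P appearing twice.
So there are 9! / (2!·2!·2!) = 45360 distinguishable arrangements.

45360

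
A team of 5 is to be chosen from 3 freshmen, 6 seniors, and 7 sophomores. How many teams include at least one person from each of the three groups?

Total 5-person selections from all 16: C(16,5) = 4368.
Subtract selections that omit an entire group: no freshmen → C(13,5) = 1287; no seniors → C(10,5) = 252; no sophomores → C(9,5) = 126.
Add back selections omitting two groups (i.e. drawn from a single group): C(3,5) + C(6,5) + C(7,5) = 27.
By inclusion–exclusion: 4368 − 1665 + 27 = 2730.

2730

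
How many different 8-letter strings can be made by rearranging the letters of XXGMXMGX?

420

Letter multiplicities in XXGMXMGX: G×2, M×2, X×4.
So there are 8! / (4!·2!·2!) = 420 distinguishable arrangements.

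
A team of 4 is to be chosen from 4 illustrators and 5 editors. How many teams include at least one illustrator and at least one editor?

Unrestricted: C(9,4) = 126 ways to pick any 4 of the 9.
Selections missing a whole group: no illustrators → C(5,4) = 5; no editors → C(4,4) = 1.
Both groups omitted at once is impossible, so 126 − 6 = 120.

120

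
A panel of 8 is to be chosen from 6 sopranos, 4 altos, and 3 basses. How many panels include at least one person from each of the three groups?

1233

Total 8-person selections from all 13: C(13,8) = 1287.
Selections missing a whole group: no sopranos → C(7,8) = 0; no altos → C(9,8) = 9; no basses → C(10,8) = 45.
Add back selections omitting two groups (i.e. drawn from a single group): C(6,8) + C(4,8) + C(3,8) = 0.
By inclusion–exclusion: 1287 − 54 + 0 = 1233.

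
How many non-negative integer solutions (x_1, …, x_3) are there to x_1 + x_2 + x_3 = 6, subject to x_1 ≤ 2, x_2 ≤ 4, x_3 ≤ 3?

Without the upper bounds there are C(8,2) = 28 ways to split 6 among 3 variables.
Subtract solutions that violate a single cap (substitute x_i' = x_i − (cap_i+1)): x_1 ≥ 3 gives C(5,2) = 10; x_2 ≥ 5 gives C(3,2) = 3; x_3 ≥ 4 gives C(4,2) = 6. Together 19.
No two caps can be exceeded simultaneously, so the pair terms are all 0.
By inclusion–exclusion the count is 28 − 19 + 0 = 9.

9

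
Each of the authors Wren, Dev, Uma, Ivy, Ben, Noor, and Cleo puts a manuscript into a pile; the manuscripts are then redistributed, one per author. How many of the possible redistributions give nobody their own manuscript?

Let Aᵢ be the assignments in which author i gets their own manuscript. We want the size of the complement of A₁∪…∪A_7.
By inclusion–exclusion this is Σ_{j=0}^{7} (−1)^j C(7,j)·(7−j)!.
Computing: 5040 − 5040 + 2520 − 840 + 210 − 42 + 7 − 1 = 1854.

1854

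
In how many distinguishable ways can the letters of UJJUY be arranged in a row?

30

Letter multiplicities in UJJUY: J×2, U×2, Y×1.
So there are 5! / (2!·2!) = 30 distinguishable arrangements.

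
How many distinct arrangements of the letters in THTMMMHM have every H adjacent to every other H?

Treat the 2 copies of H as a single block. The multiset to arrange is then {HH, M, M, M, M, T, T}, 7 items in all.
That gives (7)!/(4!·2!) = 105 arrangements.

105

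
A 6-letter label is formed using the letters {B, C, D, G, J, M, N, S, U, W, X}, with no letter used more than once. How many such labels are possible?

332640

With no repetition, fill the 6 letters in order: 11 choices, then 10, down to 6.
That product is 11 × 10 × 9 × 8 × 7 × 6 = 332640.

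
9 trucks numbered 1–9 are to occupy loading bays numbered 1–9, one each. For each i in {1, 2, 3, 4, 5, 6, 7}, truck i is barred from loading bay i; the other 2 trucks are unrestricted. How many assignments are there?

Let Aᵢ (for 1 ≤ i ≤ 7) be the placements that put truck i in its forbidden loading bay. Any j of these fix j positions, leaving (9−j)! ways to fill the rest, and there are C(7,j) ways to pick which j.
By inclusion–exclusion, the number of valid placements is Σ_{j=0}^{7} (−1)^j C(7,j)·(9−j)!.
Computing: 362880 − 282240 + 105840 − 25200 + 4200 − 504 + 42 − 2 = 165016.

165016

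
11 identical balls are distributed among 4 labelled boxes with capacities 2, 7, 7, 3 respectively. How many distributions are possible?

Ignoring the caps, the number of non-negative solutions to x_1+…+x_4 = 11 is C(14,3) = 364.
Subtract solutions that violate a single cap (substitute x_i' = x_i − (cap_i+1)): x_1 ≥ 3 gives C(11,3) = 165; x_2 ≥ 8 gives C(6,3) = 20; x_3 ≥ 8 gives C(6,3) = 20; x_4 ≥ 4 gives C(10,3) = 120. Together 325.
Add back pairs where two caps are both exceeded: 1 + 1 + 35 + 0 + 0 + 0 = 37.
By inclusion–exclusion the count is 364 − 325 + 37 = 76.

76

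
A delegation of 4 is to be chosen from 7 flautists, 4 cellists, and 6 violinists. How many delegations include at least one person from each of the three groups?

1176

Unrestricted: C(17,4) = 2380 ways to pick any 4 of the 17.
Subtract selections that omit an entire group: no flautists → C(10,4) = 210; no cellists → C(13,4) = 715; no violinists → C(11,4) = 330.
Add back selections omitting two groups (i.e. drawn from a single group): C(7,4) + C(4,4) + C(6,4) = 51.
By inclusion–exclusion: 2380 − 1255 + 51 = 1176.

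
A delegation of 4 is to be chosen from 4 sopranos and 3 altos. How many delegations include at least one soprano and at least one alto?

34

Unrestricted: C(7,4) = 35 ways to pick any 4 of the 7.
Subtract selections that omit an entire group: no sopranos → C(3,4) = 0; no altos → C(4,4) = 1.
Both groups omitted at once is impossible, so 35 − 1 = 34.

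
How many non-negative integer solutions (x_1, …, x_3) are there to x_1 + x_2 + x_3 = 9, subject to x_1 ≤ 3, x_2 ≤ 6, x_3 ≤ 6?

Without the upper bounds there are C(11,2) = 55 ways to split 9 among 3 variables.
Subtract solutions that violate a single cap (substitute x_i' = x_i − (cap_i+1)): x_1 ≥ 4 gives C(7,2) = 21; x_2 ≥ 7 gives C(4,2) = 6; x_3 ≥ 7 gives C(4,2) = 6. Together 33.
No two caps can be exceeded simultaneously, so the pair terms are all 0.
By inclusion–exclusion the count is 55 − 33 + 0 = 22.

22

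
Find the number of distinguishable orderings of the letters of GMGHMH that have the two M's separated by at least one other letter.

60

There are 6!/(2!·2!·2!) = 90 arrangements of GMGHMH in total.
Arrangements with the M's together: treat MM as one letter, giving (5)!/(2!·2!) = 30.
Subtracting, 90 − 30 = 60 arrangements keep the M's apart.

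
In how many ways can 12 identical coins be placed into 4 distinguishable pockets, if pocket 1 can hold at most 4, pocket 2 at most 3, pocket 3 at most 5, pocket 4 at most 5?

51

By stars and bars, unrestricted non-negative solutions to x_1+…+x_4 = 12 number C(12+3,3) = 455.
Subtract solutions that violate a single cap (substitute x_i' = x_i − (cap_i+1)): x_1 ≥ 5 gives C(10,3) = 120; x_2 ≥ 4 gives C(11,3) = 165; x_3 ≥ 6 gives C(9,3) = 84; x_4 ≥ 6 gives C(9,3) = 84. Together 453.
Add back pairs where two caps are both exceeded: 20 + 4 + 4 + 10 + 10 + 1 = 49.
By inclusion–exclusion the count is 455 − 453 + 49 = 51.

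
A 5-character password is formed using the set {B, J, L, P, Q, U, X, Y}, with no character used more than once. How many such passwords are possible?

With no repetition, fill the 5 characters in order: 8 choices, then 7, down to 4.
8 × 7 × 6 × 5 × 4 = 6720.

6720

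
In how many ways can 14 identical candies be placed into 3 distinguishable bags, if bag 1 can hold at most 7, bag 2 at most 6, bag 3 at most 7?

28

Without the upper bounds there are C(16,2) = 120 ways to split 14 among 3 bags.
Subtract solutions that violate a single cap (substitute x_i' = x_i − (cap_i+1)): x_1 ≥ 8 gives C(8,2) = 28; x_2 ≥ 7 gives C(9,2) = 36; x_3 ≥ 8 gives C(8,2) = 28. Together 92.
No two caps can be exceeded simultaneously, so the pair terms are all 0.
By inclusion–exclusion the count is 120 − 92 + 0 = 28.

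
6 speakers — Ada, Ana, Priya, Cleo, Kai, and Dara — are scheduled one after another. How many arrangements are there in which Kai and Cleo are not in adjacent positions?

Of the 6! = 720 arrangements, those with Kai and Cleo adjacent number 2 × 5! = 240 (treat the pair as a block with 2 internal orders).
So 720 − 240 = 480 arrangements keep them apart.

480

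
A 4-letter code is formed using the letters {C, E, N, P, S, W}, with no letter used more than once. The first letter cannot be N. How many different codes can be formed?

The first letter has 6−1 = 5 choices (anything except N).
The remaining 3 letters are filled from the other 5 symbols without repetition: 5 × 4 × 3 = 60.
Total: 5 × 60 = 300.

300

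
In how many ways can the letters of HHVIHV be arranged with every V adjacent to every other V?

Treat the 2 copies of V as a single block. The multiset to arrange is then {VV, H, H, H, I}, 5 items in all.
That gives (5)!/(3!) = 20 arrangements.

20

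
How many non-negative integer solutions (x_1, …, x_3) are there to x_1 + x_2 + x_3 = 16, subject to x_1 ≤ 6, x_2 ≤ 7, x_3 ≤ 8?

21

Without the upper bounds there are C(18,2) = 153 ways to split 16 among 3 variables.
Subtract solutions that violate a single cap (substitute x_i' = x_i − (cap_i+1)): x_1 ≥ 7 gives C(11,2) = 55; x_2 ≥ 8 gives C(10,2) = 45; x_3 ≥ 9 gives C(9,2) = 36. Together 136.
Add back pairs where two caps are both exceeded: 3 + 1 + 0 = 4.
By inclusion–exclusion the count is 153 − 136 + 4 = 21.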